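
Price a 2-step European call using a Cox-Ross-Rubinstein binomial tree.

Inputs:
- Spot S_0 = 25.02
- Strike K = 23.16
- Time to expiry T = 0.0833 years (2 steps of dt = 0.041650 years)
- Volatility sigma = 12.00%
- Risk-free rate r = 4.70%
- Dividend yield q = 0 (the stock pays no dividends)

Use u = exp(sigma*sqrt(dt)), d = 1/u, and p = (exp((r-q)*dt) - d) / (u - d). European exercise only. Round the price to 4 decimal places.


Answer: Price = V(0,0) = 1.9505

Derivation:
dt = T/N = 0.041650
u = exp(sigma*sqrt(dt)) = 1.024792; d = 1/u = 0.975807
p = (exp((r-q)*dt) - d) / (u - d) = 0.533879
Discount per step: exp(-r*dt) = 0.998044
Stock lattice S(k, i) with i counting down-moves:
  k=0: S(0,0) = 25.0200
  k=1: S(1,0) = 25.6403; S(1,1) = 24.4147
  k=2: S(2,0) = 26.2760; S(2,1) = 25.0200; S(2,2) = 23.8240
Terminal payoffs V(N, i) = max(S_T - K, 0):
  V(2,0) = 3.115988; V(2,1) = 1.860000; V(2,2) = 0.664048
Backward induction: V(k, i) = exp(-r*dt) * [p * V(k+1, i) + (1-p) * V(k+1, i+1)].
  V(1,0) = exp(-r*dt) * [p*3.115988 + (1-p)*1.860000] = 2.525597
  V(1,1) = exp(-r*dt) * [p*1.860000 + (1-p)*0.664048] = 1.299995
  V(0,0) = exp(-r*dt) * [p*2.525597 + (1-p)*1.299995] = 1.950496


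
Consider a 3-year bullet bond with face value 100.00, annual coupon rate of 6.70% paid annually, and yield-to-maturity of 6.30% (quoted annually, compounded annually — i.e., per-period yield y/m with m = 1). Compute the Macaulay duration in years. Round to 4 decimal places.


Coupon per period c = face * coupon_rate / m = 6.700000
Periods per year m = 1; per-period yield y/m = 0.063000
Number of cashflows N = 3
Cashflows (t years, CF_t, discount factor 1/(1+y/m)^(m*t), PV):
  t = 1.0000: CF_t = 6.700000, DF = 0.940734, PV = 6.302916
  t = 2.0000: CF_t = 6.700000, DF = 0.884980, PV = 5.929366
  t = 3.0000: CF_t = 106.700000, DF = 0.832531, PV = 88.831015
Price P = sum_t PV_t = 101.063298
Macaulay numerator sum_t t * PV_t:
  t * PV_t at t = 1.0000: 6.302916
  t * PV_t at t = 2.0000: 11.858732
  t * PV_t at t = 3.0000: 266.493046
Macaulay duration D = (sum_t t * PV_t) / P = 284.654695 / 101.063298 = 2.816598

Answer: Macaulay duration = 2.8166 years


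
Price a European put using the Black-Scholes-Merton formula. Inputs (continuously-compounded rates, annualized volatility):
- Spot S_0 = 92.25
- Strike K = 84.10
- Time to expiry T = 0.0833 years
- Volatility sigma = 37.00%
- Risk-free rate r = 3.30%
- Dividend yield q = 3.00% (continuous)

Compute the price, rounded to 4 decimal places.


d1 = (ln(S/K) + (r - q + 0.5*sigma^2) * T) / (sigma * sqrt(T)) = 0.92189290
d2 = d1 - sigma * sqrt(T) = 0.81510447
exp(-rT) = 0.99725487; exp(-qT) = 0.99750412
P = K * exp(-rT) * N(-d2) - S_0 * exp(-qT) * N(-d1)
N(-d1) = 0.17829222; N(-d2) = 0.20750626
P = 84.1000 * 0.99725487 * 0.20750626 - 92.2500 * 0.99750412 * 0.17829222 = 0.9970

Answer: Price = 0.9970


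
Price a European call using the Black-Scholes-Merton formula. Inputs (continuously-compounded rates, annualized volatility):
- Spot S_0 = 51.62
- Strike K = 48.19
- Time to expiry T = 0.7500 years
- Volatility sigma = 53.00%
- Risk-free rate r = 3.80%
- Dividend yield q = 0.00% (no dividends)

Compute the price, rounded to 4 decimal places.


Answer: Price = 11.5239

Derivation:
d1 = (ln(S/K) + (r - q + 0.5*sigma^2) * T) / (sigma * sqrt(T)) = 0.44139008
d2 = d1 - sigma * sqrt(T) = -0.01760338
exp(-rT) = 0.97190229; exp(-qT) = 1.00000000
C = S_0 * exp(-qT) * N(d1) - K * exp(-rT) * N(d2)
N(d1) = 0.67053469; N(d2) = 0.49297763
C = 51.6200 * 1.00000000 * 0.67053469 - 48.1900 * 0.97190229 * 0.49297763 = 11.5239


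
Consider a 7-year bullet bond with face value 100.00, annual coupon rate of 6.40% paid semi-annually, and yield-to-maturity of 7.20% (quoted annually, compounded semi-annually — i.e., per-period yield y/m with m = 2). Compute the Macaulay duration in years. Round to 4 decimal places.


Answer: Macaulay duration = 5.7168 years

Derivation:
Coupon per period c = face * coupon_rate / m = 3.200000
Periods per year m = 2; per-period yield y/m = 0.036000
Number of cashflows N = 14
Cashflows (t years, CF_t, discount factor 1/(1+y/m)^(m*t), PV):
  t = 0.5000: CF_t = 3.200000, DF = 0.965251, PV = 3.088803
  t = 1.0000: CF_t = 3.200000, DF = 0.931709, PV = 2.981470
  t = 1.5000: CF_t = 3.200000, DF = 0.899333, PV = 2.877867
  t = 2.0000: CF_t = 3.200000, DF = 0.868082, PV = 2.777864
  t = 2.5000: CF_t = 3.200000, DF = 0.837917, PV = 2.681336
  t = 3.0000: CF_t = 3.200000, DF = 0.808801, PV = 2.588162
  t = 3.5000: CF_t = 3.200000, DF = 0.780696, PV = 2.498226
  t = 4.0000: CF_t = 3.200000, DF = 0.753567, PV = 2.411415
  t = 4.5000: CF_t = 3.200000, DF = 0.727381, PV = 2.327621
  t = 5.0000: CF_t = 3.200000, DF = 0.702106, PV = 2.246738
  t = 5.5000: CF_t = 3.200000, DF = 0.677708, PV = 2.168666
  t = 6.0000: CF_t = 3.200000, DF = 0.654158, PV = 2.093307
  t = 6.5000: CF_t = 3.200000, DF = 0.631427, PV = 2.020567
  t = 7.0000: CF_t = 103.200000, DF = 0.609486, PV = 62.898910
Price P = sum_t PV_t = 95.660951
Macaulay numerator sum_t t * PV_t:
  t * PV_t at t = 0.5000: 1.544402
  t * PV_t at t = 1.0000: 2.981470
  t * PV_t at t = 1.5000: 4.316800
  t * PV_t at t = 2.0000: 5.555728
  t * PV_t at t = 2.5000: 6.703339
  t * PV_t at t = 3.0000: 7.764486
  t * PV_t at t = 3.5000: 8.743790
  t * PV_t at t = 4.0000: 9.645659
  t * PV_t at t = 4.5000: 10.474292
  t * PV_t at t = 5.0000: 11.233690
  t * PV_t at t = 5.5000: 11.927663
  t * PV_t at t = 6.0000: 12.559842
  t * PV_t at t = 6.5000: 13.133683
  t * PV_t at t = 7.0000: 440.292372
Macaulay duration D = (sum_t t * PV_t) / P = 546.877216 / 95.660951 = 5.716828


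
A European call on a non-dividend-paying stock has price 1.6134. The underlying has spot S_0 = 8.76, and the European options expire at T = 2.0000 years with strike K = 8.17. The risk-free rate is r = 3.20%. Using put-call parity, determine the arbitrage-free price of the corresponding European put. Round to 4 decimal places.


Answer: Put price = 0.5169

Derivation:
Put-call parity: C - P = S_0 * exp(-qT) - K * exp(-rT).
S_0 * exp(-qT) = 8.7600 * 1.00000000 = 8.76000000
K * exp(-rT) = 8.1700 * 0.93800500 = 7.66350085
P = C - S*exp(-qT) + K*exp(-rT)
P = 1.6134 - 8.76000000 + 7.66350085 = 0.5169


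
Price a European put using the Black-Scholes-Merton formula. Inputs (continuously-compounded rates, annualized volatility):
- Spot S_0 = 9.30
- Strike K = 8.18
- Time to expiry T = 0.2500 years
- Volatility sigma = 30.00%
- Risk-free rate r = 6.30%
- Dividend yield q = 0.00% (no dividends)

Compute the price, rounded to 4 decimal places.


Answer: Price = 0.1163

Derivation:
d1 = (ln(S/K) + (r - q + 0.5*sigma^2) * T) / (sigma * sqrt(T)) = 1.03548166
d2 = d1 - sigma * sqrt(T) = 0.88548166
exp(-rT) = 0.98437338; exp(-qT) = 1.00000000
P = K * exp(-rT) * N(-d2) - S_0 * exp(-qT) * N(-d1)
N(-d1) = 0.15022201; N(-d2) = 0.18794845
P = 8.1800 * 0.98437338 * 0.18794845 - 9.3000 * 1.00000000 * 0.15022201 = 0.1163


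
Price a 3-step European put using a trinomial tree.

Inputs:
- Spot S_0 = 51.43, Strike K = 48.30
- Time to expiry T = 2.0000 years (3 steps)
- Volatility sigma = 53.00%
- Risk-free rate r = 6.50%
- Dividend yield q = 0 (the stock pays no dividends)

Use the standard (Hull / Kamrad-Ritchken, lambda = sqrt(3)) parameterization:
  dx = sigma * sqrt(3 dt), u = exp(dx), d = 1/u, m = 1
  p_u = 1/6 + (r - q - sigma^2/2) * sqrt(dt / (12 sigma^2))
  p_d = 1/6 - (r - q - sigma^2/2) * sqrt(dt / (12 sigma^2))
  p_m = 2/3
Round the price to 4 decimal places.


dt = T/N = 0.666667; dx = sigma*sqrt(3*dt) = 0.749533
u = exp(dx) = 2.116012; d = 1/u = 0.472587
p_u = 0.133112, p_m = 0.666667, p_d = 0.200221
Discount per step: exp(-r*dt) = 0.957592
Stock lattice S(k, j) with j the centered position index:
  k=0: S(0,+0) = 51.4300
  k=1: S(1,-1) = 24.3052; S(1,+0) = 51.4300; S(1,+1) = 108.8265
  k=2: S(2,-2) = 11.4863; S(2,-1) = 24.3052; S(2,+0) = 51.4300; S(2,+1) = 108.8265; S(2,+2) = 230.2782
  k=3: S(3,-3) = 5.4283; S(3,-2) = 11.4863; S(3,-1) = 24.3052; S(3,+0) = 51.4300; S(3,+1) = 108.8265; S(3,+2) = 230.2782; S(3,+3) = 487.2714
Terminal payoffs V(N, j) = max(K - S_T, 0):
  V(3,-3) = 42.871721; V(3,-2) = 36.813697; V(3,-1) = 23.994845; V(3,+0) = 0.000000; V(3,+1) = 0.000000; V(3,+2) = 0.000000; V(3,+3) = 0.000000
Backward induction: V(k, j) = exp(-r*dt) * [p_u * V(k+1, j+1) + p_m * V(k+1, j) + p_d * V(k+1, j-1)]
  V(2,-2) = exp(-r*dt) * [p_u*23.994845 + p_m*36.813697 + p_d*42.871721] = 34.780025
  V(2,-1) = exp(-r*dt) * [p_u*0.000000 + p_m*23.994845 + p_d*36.813697] = 22.376471
  V(2,+0) = exp(-r*dt) * [p_u*0.000000 + p_m*0.000000 + p_d*23.994845] = 4.600530
  V(2,+1) = exp(-r*dt) * [p_u*0.000000 + p_m*0.000000 + p_d*0.000000] = 0.000000
  V(2,+2) = exp(-r*dt) * [p_u*0.000000 + p_m*0.000000 + p_d*0.000000] = 0.000000
  V(1,-1) = exp(-r*dt) * [p_u*4.600530 + p_m*22.376471 + p_d*34.780025] = 21.539812
  V(1,+0) = exp(-r*dt) * [p_u*0.000000 + p_m*4.600530 + p_d*22.376471] = 7.227194
  V(1,+1) = exp(-r*dt) * [p_u*0.000000 + p_m*0.000000 + p_d*4.600530] = 0.882059
  V(0,+0) = exp(-r*dt) * [p_u*0.882059 + p_m*7.227194 + p_d*21.539812] = 8.856064

Answer: Price = V(0,0) = 8.8561


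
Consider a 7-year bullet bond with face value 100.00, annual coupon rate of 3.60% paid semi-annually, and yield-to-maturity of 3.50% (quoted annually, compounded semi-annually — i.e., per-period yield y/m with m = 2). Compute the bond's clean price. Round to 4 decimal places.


Coupon per period c = face * coupon_rate / m = 1.800000
Periods per year m = 2; per-period yield y/m = 0.017500
Number of cashflows N = 14
Cashflows (t years, CF_t, discount factor 1/(1+y/m)^(m*t), PV):
  t = 0.5000: CF_t = 1.800000, DF = 0.982801, PV = 1.769042
  t = 1.0000: CF_t = 1.800000, DF = 0.965898, PV = 1.738616
  t = 1.5000: CF_t = 1.800000, DF = 0.949285, PV = 1.708714
  t = 2.0000: CF_t = 1.800000, DF = 0.932959, PV = 1.679325
  t = 2.5000: CF_t = 1.800000, DF = 0.916913, PV = 1.650443
  t = 3.0000: CF_t = 1.800000, DF = 0.901143, PV = 1.622057
  t = 3.5000: CF_t = 1.800000, DF = 0.885644, PV = 1.594159
  t = 4.0000: CF_t = 1.800000, DF = 0.870412, PV = 1.566741
  t = 4.5000: CF_t = 1.800000, DF = 0.855441, PV = 1.539794
  t = 5.0000: CF_t = 1.800000, DF = 0.840729, PV = 1.513311
  t = 5.5000: CF_t = 1.800000, DF = 0.826269, PV = 1.487284
  t = 6.0000: CF_t = 1.800000, DF = 0.812058, PV = 1.461704
  t = 6.5000: CF_t = 1.800000, DF = 0.798091, PV = 1.436564
  t = 7.0000: CF_t = 101.800000, DF = 0.784365, PV = 79.848347
Price P = sum_t PV_t = 100.616100

Answer: Price = 100.6161


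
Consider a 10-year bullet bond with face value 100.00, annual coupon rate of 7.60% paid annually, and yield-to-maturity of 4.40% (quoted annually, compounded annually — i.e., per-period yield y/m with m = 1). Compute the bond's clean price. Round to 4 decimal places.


Coupon per period c = face * coupon_rate / m = 7.600000
Periods per year m = 1; per-period yield y/m = 0.044000
Number of cashflows N = 10
Cashflows (t years, CF_t, discount factor 1/(1+y/m)^(m*t), PV):
  t = 1.0000: CF_t = 7.600000, DF = 0.957854, PV = 7.279693
  t = 2.0000: CF_t = 7.600000, DF = 0.917485, PV = 6.972886
  t = 3.0000: CF_t = 7.600000, DF = 0.878817, PV = 6.679010
  t = 4.0000: CF_t = 7.600000, DF = 0.841779, PV = 6.397519
  t = 5.0000: CF_t = 7.600000, DF = 0.806302, PV = 6.127892
  t = 6.0000: CF_t = 7.600000, DF = 0.772320, PV = 5.869628
  t = 7.0000: CF_t = 7.600000, DF = 0.739770, PV = 5.622249
  t = 8.0000: CF_t = 7.600000, DF = 0.708592, PV = 5.385296
  t = 9.0000: CF_t = 7.600000, DF = 0.678728, PV = 5.158330
  t = 10.0000: CF_t = 107.600000, DF = 0.650122, PV = 69.953151
Price P = sum_t PV_t = 125.445656

Answer: Price = 125.4457


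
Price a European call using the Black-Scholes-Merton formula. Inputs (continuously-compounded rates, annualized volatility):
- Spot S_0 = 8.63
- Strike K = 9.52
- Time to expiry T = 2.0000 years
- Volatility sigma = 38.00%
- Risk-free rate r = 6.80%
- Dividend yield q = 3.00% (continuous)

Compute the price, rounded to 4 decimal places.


d1 = (ln(S/K) + (r - q + 0.5*sigma^2) * T) / (sigma * sqrt(T)) = 0.22748306
d2 = d1 - sigma * sqrt(T) = -0.30991810
exp(-rT) = 0.87284263; exp(-qT) = 0.94176453
C = S_0 * exp(-qT) * N(d1) - K * exp(-rT) * N(d2)
N(d1) = 0.58997593; N(d2) = 0.37831162
C = 8.6300 * 0.94176453 * 0.58997593 - 9.5200 * 0.87284263 * 0.37831162 = 1.6514

Answer: Price = 1.6514


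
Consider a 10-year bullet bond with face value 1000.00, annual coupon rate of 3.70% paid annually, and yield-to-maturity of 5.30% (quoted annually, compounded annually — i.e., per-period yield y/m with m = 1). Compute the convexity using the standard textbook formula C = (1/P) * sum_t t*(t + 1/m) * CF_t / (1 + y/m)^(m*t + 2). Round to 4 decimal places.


Coupon per period c = face * coupon_rate / m = 37.000000
Periods per year m = 1; per-period yield y/m = 0.053000
Number of cashflows N = 10
Cashflows (t years, CF_t, discount factor 1/(1+y/m)^(m*t), PV):
  t = 1.0000: CF_t = 37.000000, DF = 0.949668, PV = 35.137702
  t = 2.0000: CF_t = 37.000000, DF = 0.901869, PV = 33.369138
  t = 3.0000: CF_t = 37.000000, DF = 0.856475, PV = 31.689589
  t = 4.0000: CF_t = 37.000000, DF = 0.813367, PV = 30.094577
  t = 5.0000: CF_t = 37.000000, DF = 0.772428, PV = 28.579845
  t = 6.0000: CF_t = 37.000000, DF = 0.733550, PV = 27.141353
  t = 7.0000: CF_t = 37.000000, DF = 0.696629, PV = 25.775264
  t = 8.0000: CF_t = 37.000000, DF = 0.661566, PV = 24.477934
  t = 9.0000: CF_t = 37.000000, DF = 0.628268, PV = 23.245901
  t = 10.0000: CF_t = 1037.000000, DF = 0.596645, PV = 618.721268
Price P = sum_t PV_t = 878.232570
Convexity numerator sum_t t*(t + 1/m) * CF_t / (1+y/m)^(m*t + 2):
  t = 1.0000: term = 63.379179
  t = 2.0000: term = 180.567460
  t = 3.0000: term = 342.958139
  t = 4.0000: term = 542.827064
  t = 5.0000: term = 773.257926
  t = 6.0000: term = 1028.073216
  t = 7.0000: term = 1301.770455
  t = 8.0000: term = 1589.463314
  t = 9.0000: term = 1886.827296
  t = 10.0000: term = 61380.579923
Convexity = (1/P) * sum = 69089.703973 / 878.232570 = 78.669030

Answer: Convexity = 78.6690


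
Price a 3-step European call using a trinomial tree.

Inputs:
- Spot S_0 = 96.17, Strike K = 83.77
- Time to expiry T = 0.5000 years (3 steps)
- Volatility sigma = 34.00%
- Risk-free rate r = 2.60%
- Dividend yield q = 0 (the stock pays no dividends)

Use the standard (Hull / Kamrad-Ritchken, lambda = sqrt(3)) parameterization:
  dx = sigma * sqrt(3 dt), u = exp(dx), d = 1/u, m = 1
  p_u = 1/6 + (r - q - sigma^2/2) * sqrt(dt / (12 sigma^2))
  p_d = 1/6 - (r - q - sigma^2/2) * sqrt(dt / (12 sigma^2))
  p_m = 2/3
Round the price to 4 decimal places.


dt = T/N = 0.166667; dx = sigma*sqrt(3*dt) = 0.240416
u = exp(dx) = 1.271778; d = 1/u = 0.786300
p_u = 0.155644, p_m = 0.666667, p_d = 0.177689
Discount per step: exp(-r*dt) = 0.995676
Stock lattice S(k, j) with j the centered position index:
  k=0: S(0,+0) = 96.1700
  k=1: S(1,-1) = 75.6185; S(1,+0) = 96.1700; S(1,+1) = 122.3069
  k=2: S(2,-2) = 59.4589; S(2,-1) = 75.6185; S(2,+0) = 96.1700; S(2,+1) = 122.3069; S(2,+2) = 155.5473
  k=3: S(3,-3) = 46.7525; S(3,-2) = 59.4589; S(3,-1) = 75.6185; S(3,+0) = 96.1700; S(3,+1) = 122.3069; S(3,+2) = 155.5473; S(3,+3) = 197.8218
Terminal payoffs V(N, j) = max(S_T - K, 0):
  V(3,-3) = 0.000000; V(3,-2) = 0.000000; V(3,-1) = 0.000000; V(3,+0) = 12.400000; V(3,+1) = 38.536937; V(3,+2) = 71.777332; V(3,+3) = 114.051751
Backward induction: V(k, j) = exp(-r*dt) * [p_u * V(k+1, j+1) + p_m * V(k+1, j) + p_d * V(k+1, j-1)]
  V(2,-2) = exp(-r*dt) * [p_u*0.000000 + p_m*0.000000 + p_d*0.000000] = 0.000000
  V(2,-1) = exp(-r*dt) * [p_u*12.400000 + p_m*0.000000 + p_d*0.000000] = 1.921642
  V(2,+0) = exp(-r*dt) * [p_u*38.536937 + p_m*12.400000 + p_d*0.000000] = 14.203034
  V(2,+1) = exp(-r*dt) * [p_u*71.777332 + p_m*38.536937 + p_d*12.400000] = 38.897436
  V(2,+2) = exp(-r*dt) * [p_u*114.051751 + p_m*71.777332 + p_d*38.536937] = 72.137363
  V(1,-1) = exp(-r*dt) * [p_u*14.203034 + p_m*1.921642 + p_d*0.000000] = 3.476615
  V(1,+0) = exp(-r*dt) * [p_u*38.897436 + p_m*14.203034 + p_d*1.921642] = 15.795705
  V(1,+1) = exp(-r*dt) * [p_u*72.137363 + p_m*38.897436 + p_d*14.203034] = 39.511518
  V(0,+0) = exp(-r*dt) * [p_u*39.511518 + p_m*15.795705 + p_d*3.476615] = 17.223167

Answer: Price = V(0,0) = 17.2232


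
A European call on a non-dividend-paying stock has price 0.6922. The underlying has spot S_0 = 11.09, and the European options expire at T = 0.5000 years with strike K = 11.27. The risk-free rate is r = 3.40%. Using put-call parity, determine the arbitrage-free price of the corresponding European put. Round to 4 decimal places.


Put-call parity: C - P = S_0 * exp(-qT) - K * exp(-rT).
S_0 * exp(-qT) = 11.0900 * 1.00000000 = 11.09000000
K * exp(-rT) = 11.2700 * 0.98314368 = 11.08002933
P = C - S*exp(-qT) + K*exp(-rT)
P = 0.6922 - 11.09000000 + 11.08002933 = 0.6822

Answer: Put price = 0.6822


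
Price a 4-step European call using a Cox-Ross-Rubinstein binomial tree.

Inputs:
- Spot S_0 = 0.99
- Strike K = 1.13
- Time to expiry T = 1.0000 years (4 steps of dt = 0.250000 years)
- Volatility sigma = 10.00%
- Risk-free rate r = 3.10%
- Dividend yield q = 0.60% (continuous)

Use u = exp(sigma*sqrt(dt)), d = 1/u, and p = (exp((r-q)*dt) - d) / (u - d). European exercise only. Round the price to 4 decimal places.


Answer: Price = V(0,0) = 0.0070

Derivation:
dt = T/N = 0.250000
u = exp(sigma*sqrt(dt)) = 1.051271; d = 1/u = 0.951229
p = (exp((r-q)*dt) - d) / (u - d) = 0.550172
Discount per step: exp(-r*dt) = 0.992280
Stock lattice S(k, i) with i counting down-moves:
  k=0: S(0,0) = 0.9900
  k=1: S(1,0) = 1.0408; S(1,1) = 0.9417
  k=2: S(2,0) = 1.0941; S(2,1) = 0.9900; S(2,2) = 0.8958
  k=3: S(3,0) = 1.1502; S(3,1) = 1.0408; S(3,2) = 0.9417; S(3,3) = 0.8521
  k=4: S(4,0) = 1.2092; S(4,1) = 1.0941; S(4,2) = 0.9900; S(4,3) = 0.8958; S(4,4) = 0.8105
Terminal payoffs V(N, i) = max(S_T - K, 0):
  V(4,0) = 0.079189; V(4,1) = 0.000000; V(4,2) = 0.000000; V(4,3) = 0.000000; V(4,4) = 0.000000
Backward induction: V(k, i) = exp(-r*dt) * [p * V(k+1, i) + (1-p) * V(k+1, i+1)].
  V(3,0) = exp(-r*dt) * [p*0.079189 + (1-p)*0.000000] = 0.043231
  V(3,1) = exp(-r*dt) * [p*0.000000 + (1-p)*0.000000] = 0.000000
  V(3,2) = exp(-r*dt) * [p*0.000000 + (1-p)*0.000000] = 0.000000
  V(3,3) = exp(-r*dt) * [p*0.000000 + (1-p)*0.000000] = 0.000000
  V(2,0) = exp(-r*dt) * [p*0.043231 + (1-p)*0.000000] = 0.023601
  V(2,1) = exp(-r*dt) * [p*0.000000 + (1-p)*0.000000] = 0.000000
  V(2,2) = exp(-r*dt) * [p*0.000000 + (1-p)*0.000000] = 0.000000
  V(1,0) = exp(-r*dt) * [p*0.023601 + (1-p)*0.000000] = 0.012884
  V(1,1) = exp(-r*dt) * [p*0.000000 + (1-p)*0.000000] = 0.000000
  V(0,0) = exp(-r*dt) * [p*0.012884 + (1-p)*0.000000] = 0.007034


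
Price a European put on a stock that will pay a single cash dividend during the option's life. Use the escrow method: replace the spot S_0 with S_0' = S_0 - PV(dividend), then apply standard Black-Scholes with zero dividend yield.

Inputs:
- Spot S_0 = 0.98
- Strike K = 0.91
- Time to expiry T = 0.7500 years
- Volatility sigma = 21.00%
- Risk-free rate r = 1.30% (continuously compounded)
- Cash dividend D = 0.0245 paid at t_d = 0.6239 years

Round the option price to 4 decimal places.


PV(D) = D * exp(-r * t_d) = 0.0245 * 0.99192210 = 0.02430209
S_0' = S_0 - PV(D) = 0.9800 - 0.02430209 = 0.95569791
d1 = (ln(S_0'/K) + (r + sigma^2/2)*T) / (sigma*sqrt(T)) = 0.41395887
d2 = d1 - sigma*sqrt(T) = 0.23209353
exp(-rT) = 0.99029738
N(-d1) = 0.33945211; N(-d2) = 0.40823268
P = K * exp(-rT) * N(-d2) - S_0' * N(-d1) = 0.9100 * 0.99029738 * 0.40823268 - 0.95569791 * 0.33945211 = 0.0435

Answer: Price = 0.0435


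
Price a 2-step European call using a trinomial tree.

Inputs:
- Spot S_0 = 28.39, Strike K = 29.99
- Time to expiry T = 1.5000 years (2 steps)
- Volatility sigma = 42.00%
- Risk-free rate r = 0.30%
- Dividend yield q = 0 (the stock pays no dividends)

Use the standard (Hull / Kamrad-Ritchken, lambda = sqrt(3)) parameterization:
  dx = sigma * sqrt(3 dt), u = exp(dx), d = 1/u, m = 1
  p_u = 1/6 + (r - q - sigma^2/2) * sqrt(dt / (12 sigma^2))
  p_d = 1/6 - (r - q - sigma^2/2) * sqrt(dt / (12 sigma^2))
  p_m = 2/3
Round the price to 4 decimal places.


dt = T/N = 0.750000; dx = sigma*sqrt(3*dt) = 0.630000
u = exp(dx) = 1.877611; d = 1/u = 0.532592
p_u = 0.115952, p_m = 0.666667, p_d = 0.217381
Discount per step: exp(-r*dt) = 0.997753
Stock lattice S(k, j) with j the centered position index:
  k=0: S(0,+0) = 28.3900
  k=1: S(1,-1) = 15.1203; S(1,+0) = 28.3900; S(1,+1) = 53.3054
  k=2: S(2,-2) = 8.0529; S(2,-1) = 15.1203; S(2,+0) = 28.3900; S(2,+1) = 53.3054; S(2,+2) = 100.0867
Terminal payoffs V(N, j) = max(S_T - K, 0):
  V(2,-2) = 0.000000; V(2,-1) = 0.000000; V(2,+0) = 0.000000; V(2,+1) = 23.315364; V(2,+2) = 70.096716
Backward induction: V(k, j) = exp(-r*dt) * [p_u * V(k+1, j+1) + p_m * V(k+1, j) + p_d * V(k+1, j-1)]
  V(1,-1) = exp(-r*dt) * [p_u*0.000000 + p_m*0.000000 + p_d*0.000000] = 0.000000
  V(1,+0) = exp(-r*dt) * [p_u*23.315364 + p_m*0.000000 + p_d*0.000000] = 2.697396
  V(1,+1) = exp(-r*dt) * [p_u*70.096716 + p_m*23.315364 + p_d*0.000000] = 23.618256
  V(0,+0) = exp(-r*dt) * [p_u*23.618256 + p_m*2.697396 + p_d*0.000000] = 4.526661

Answer: Price = V(0,0) = 4.5267


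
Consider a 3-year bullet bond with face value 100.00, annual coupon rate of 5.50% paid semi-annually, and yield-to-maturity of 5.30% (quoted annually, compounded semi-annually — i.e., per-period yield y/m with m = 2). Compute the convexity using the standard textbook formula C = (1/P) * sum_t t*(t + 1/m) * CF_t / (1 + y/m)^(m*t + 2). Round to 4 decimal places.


Coupon per period c = face * coupon_rate / m = 2.750000
Periods per year m = 2; per-period yield y/m = 0.026500
Number of cashflows N = 6
Cashflows (t years, CF_t, discount factor 1/(1+y/m)^(m*t), PV):
  t = 0.5000: CF_t = 2.750000, DF = 0.974184, PV = 2.679006
  t = 1.0000: CF_t = 2.750000, DF = 0.949035, PV = 2.609845
  t = 1.5000: CF_t = 2.750000, DF = 0.924535, PV = 2.542470
  t = 2.0000: CF_t = 2.750000, DF = 0.900667, PV = 2.476834
  t = 2.5000: CF_t = 2.750000, DF = 0.877415, PV = 2.412892
  t = 3.0000: CF_t = 102.750000, DF = 0.854764, PV = 87.827012
Price P = sum_t PV_t = 100.548060
Convexity numerator sum_t t*(t + 1/m) * CF_t / (1+y/m)^(m*t + 2):
  t = 0.5000: term = 1.271235
  t = 1.0000: term = 3.715251
  t = 1.5000: term = 7.238677
  t = 2.0000: term = 11.753006
  t = 2.5000: term = 17.174388
  t = 3.0000: term = 875.184263
Convexity = (1/P) * sum = 916.336821 / 100.548060 = 9.113421

Answer: Convexity = 9.1134


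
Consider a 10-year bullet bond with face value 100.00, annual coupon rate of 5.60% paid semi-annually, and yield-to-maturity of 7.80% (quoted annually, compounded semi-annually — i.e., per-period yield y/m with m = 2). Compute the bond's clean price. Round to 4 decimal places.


Answer: Price = 84.9174

Derivation:
Coupon per period c = face * coupon_rate / m = 2.800000
Periods per year m = 2; per-period yield y/m = 0.039000
Number of cashflows N = 20
Cashflows (t years, CF_t, discount factor 1/(1+y/m)^(m*t), PV):
  t = 0.5000: CF_t = 2.800000, DF = 0.962464, PV = 2.694899
  t = 1.0000: CF_t = 2.800000, DF = 0.926337, PV = 2.593743
  t = 1.5000: CF_t = 2.800000, DF = 0.891566, PV = 2.496384
  t = 2.0000: CF_t = 2.800000, DF = 0.858100, PV = 2.402679
  t = 2.5000: CF_t = 2.800000, DF = 0.825890, PV = 2.312492
  t = 3.0000: CF_t = 2.800000, DF = 0.794889, PV = 2.225690
  t = 3.5000: CF_t = 2.800000, DF = 0.765052, PV = 2.142147
  t = 4.0000: CF_t = 2.800000, DF = 0.736335, PV = 2.061739
  t = 4.5000: CF_t = 2.800000, DF = 0.708696, PV = 1.984349
  t = 5.0000: CF_t = 2.800000, DF = 0.682094, PV = 1.909864
  t = 5.5000: CF_t = 2.800000, DF = 0.656491, PV = 1.838176
  t = 6.0000: CF_t = 2.800000, DF = 0.631849, PV = 1.769178
  t = 6.5000: CF_t = 2.800000, DF = 0.608132, PV = 1.702770
  t = 7.0000: CF_t = 2.800000, DF = 0.585305, PV = 1.638854
  t = 7.5000: CF_t = 2.800000, DF = 0.563335, PV = 1.577338
  t = 8.0000: CF_t = 2.800000, DF = 0.542190, PV = 1.518131
  t = 8.5000: CF_t = 2.800000, DF = 0.521838, PV = 1.461146
  t = 9.0000: CF_t = 2.800000, DF = 0.502250, PV = 1.406301
  t = 9.5000: CF_t = 2.800000, DF = 0.483398, PV = 1.353514
  t = 10.0000: CF_t = 102.800000, DF = 0.465253, PV = 47.827994
Price P = sum_t PV_t = 84.917388


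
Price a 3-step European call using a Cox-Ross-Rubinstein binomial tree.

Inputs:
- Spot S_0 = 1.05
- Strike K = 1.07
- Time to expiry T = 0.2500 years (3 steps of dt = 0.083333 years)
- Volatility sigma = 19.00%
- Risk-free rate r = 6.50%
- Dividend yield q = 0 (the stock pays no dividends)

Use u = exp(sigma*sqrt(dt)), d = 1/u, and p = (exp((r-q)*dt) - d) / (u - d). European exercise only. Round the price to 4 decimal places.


Answer: Price = V(0,0) = 0.0408

Derivation:
dt = T/N = 0.083333
u = exp(sigma*sqrt(dt)) = 1.056380; d = 1/u = 0.946629
p = (exp((r-q)*dt) - d) / (u - d) = 0.535779
Discount per step: exp(-r*dt) = 0.994598
Stock lattice S(k, i) with i counting down-moves:
  k=0: S(0,0) = 1.0500
  k=1: S(1,0) = 1.1092; S(1,1) = 0.9940
  k=2: S(2,0) = 1.1717; S(2,1) = 1.0500; S(2,2) = 0.9409
  k=3: S(3,0) = 1.2378; S(3,1) = 1.1092; S(3,2) = 0.9940; S(3,3) = 0.8907
Terminal payoffs V(N, i) = max(S_T - K, 0):
  V(3,0) = 0.167799; V(3,1) = 0.039199; V(3,2) = 0.000000; V(3,3) = 0.000000
Backward induction: V(k, i) = exp(-r*dt) * [p * V(k+1, i) + (1-p) * V(k+1, i+1)].
  V(2,0) = exp(-r*dt) * [p*0.167799 + (1-p)*0.039199] = 0.107517
  V(2,1) = exp(-r*dt) * [p*0.039199 + (1-p)*0.000000] = 0.020889
  V(2,2) = exp(-r*dt) * [p*0.000000 + (1-p)*0.000000] = 0.000000
  V(1,0) = exp(-r*dt) * [p*0.107517 + (1-p)*0.020889] = 0.066939
  V(1,1) = exp(-r*dt) * [p*0.020889 + (1-p)*0.000000] = 0.011131
  V(0,0) = exp(-r*dt) * [p*0.066939 + (1-p)*0.011131] = 0.040810


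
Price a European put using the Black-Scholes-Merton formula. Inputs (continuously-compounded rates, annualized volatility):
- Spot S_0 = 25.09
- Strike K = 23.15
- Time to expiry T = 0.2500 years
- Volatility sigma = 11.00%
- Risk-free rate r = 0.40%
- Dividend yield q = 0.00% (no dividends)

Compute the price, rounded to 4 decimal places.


Answer: Price = 0.0405

Derivation:
d1 = (ln(S/K) + (r - q + 0.5*sigma^2) * T) / (sigma * sqrt(T)) = 1.50885600
d2 = d1 - sigma * sqrt(T) = 1.45385600
exp(-rT) = 0.99900050; exp(-qT) = 1.00000000
P = K * exp(-rT) * N(-d2) - S_0 * exp(-qT) * N(-d1)
N(-d1) = 0.06566779; N(-d2) = 0.07299312
P = 23.1500 * 0.99900050 * 0.07299312 - 25.0900 * 1.00000000 * 0.06566779 = 0.0405


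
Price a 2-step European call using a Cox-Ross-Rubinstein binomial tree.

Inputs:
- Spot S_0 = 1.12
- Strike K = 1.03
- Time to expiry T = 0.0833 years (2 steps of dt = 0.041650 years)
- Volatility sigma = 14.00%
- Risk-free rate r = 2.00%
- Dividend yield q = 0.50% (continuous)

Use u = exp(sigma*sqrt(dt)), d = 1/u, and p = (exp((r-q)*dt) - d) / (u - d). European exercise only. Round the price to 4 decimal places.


dt = T/N = 0.041650
u = exp(sigma*sqrt(dt)) = 1.028984; d = 1/u = 0.971833
p = (exp((r-q)*dt) - d) / (u - d) = 0.503793
Discount per step: exp(-r*dt) = 0.999167
Stock lattice S(k, i) with i counting down-moves:
  k=0: S(0,0) = 1.1200
  k=1: S(1,0) = 1.1525; S(1,1) = 1.0885
  k=2: S(2,0) = 1.1859; S(2,1) = 1.1200; S(2,2) = 1.0578
Terminal payoffs V(N, i) = max(S_T - K, 0):
  V(2,0) = 0.155864; V(2,1) = 0.090000; V(2,2) = 0.027794
Backward induction: V(k, i) = exp(-r*dt) * [p * V(k+1, i) + (1-p) * V(k+1, i+1)].
  V(1,0) = exp(-r*dt) * [p*0.155864 + (1-p)*0.090000] = 0.123079
  V(1,1) = exp(-r*dt) * [p*0.090000 + (1-p)*0.027794] = 0.059084
  V(0,0) = exp(-r*dt) * [p*0.123079 + (1-p)*0.059084] = 0.091248

Answer: Price = V(0,0) = 0.0912


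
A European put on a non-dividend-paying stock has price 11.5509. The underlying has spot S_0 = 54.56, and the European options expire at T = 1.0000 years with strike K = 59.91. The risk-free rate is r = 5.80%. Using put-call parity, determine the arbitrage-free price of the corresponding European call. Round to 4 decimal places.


Answer: Call price = 9.5768

Derivation:
Put-call parity: C - P = S_0 * exp(-qT) - K * exp(-rT).
S_0 * exp(-qT) = 54.5600 * 1.00000000 = 54.56000000
K * exp(-rT) = 59.9100 * 0.94364995 = 56.53406835
C = P + S*exp(-qT) - K*exp(-rT)
C = 11.5509 + 54.56000000 - 56.53406835 = 9.5768


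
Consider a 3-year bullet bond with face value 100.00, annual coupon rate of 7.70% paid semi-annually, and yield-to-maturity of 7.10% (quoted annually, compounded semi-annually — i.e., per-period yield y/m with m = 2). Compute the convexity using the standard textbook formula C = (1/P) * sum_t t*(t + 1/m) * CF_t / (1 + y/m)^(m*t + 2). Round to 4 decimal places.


Answer: Convexity = 8.6576

Derivation:
Coupon per period c = face * coupon_rate / m = 3.850000
Periods per year m = 2; per-period yield y/m = 0.035500
Number of cashflows N = 6
Cashflows (t years, CF_t, discount factor 1/(1+y/m)^(m*t), PV):
  t = 0.5000: CF_t = 3.850000, DF = 0.965717, PV = 3.718011
  t = 1.0000: CF_t = 3.850000, DF = 0.932609, PV = 3.590546
  t = 1.5000: CF_t = 3.850000, DF = 0.900637, PV = 3.467452
  t = 2.0000: CF_t = 3.850000, DF = 0.869760, PV = 3.348577
  t = 2.5000: CF_t = 3.850000, DF = 0.839942, PV = 3.233778
  t = 3.0000: CF_t = 103.850000, DF = 0.811147, PV = 84.237580
Price P = sum_t PV_t = 101.595944
Convexity numerator sum_t t*(t + 1/m) * CF_t / (1+y/m)^(m*t + 2):
  t = 0.5000: term = 1.733726
  t = 1.0000: term = 5.022866
  t = 1.5000: term = 9.701334
  t = 2.0000: term = 15.614573
  t = 2.5000: term = 22.618889
  t = 3.0000: term = 824.887978
Convexity = (1/P) * sum = 879.579366 / 101.595944 = 8.657623


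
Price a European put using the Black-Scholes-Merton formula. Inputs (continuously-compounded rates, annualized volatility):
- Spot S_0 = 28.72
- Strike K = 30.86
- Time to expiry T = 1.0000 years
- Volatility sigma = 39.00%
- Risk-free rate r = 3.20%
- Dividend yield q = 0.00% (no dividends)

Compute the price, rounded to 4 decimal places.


Answer: Price = 5.1380

Derivation:
d1 = (ln(S/K) + (r - q + 0.5*sigma^2) * T) / (sigma * sqrt(T)) = 0.09277666
d2 = d1 - sigma * sqrt(T) = -0.29722334
exp(-rT) = 0.96850658; exp(-qT) = 1.00000000
P = K * exp(-rT) * N(-d2) - S_0 * exp(-qT) * N(-d1)
N(-d1) = 0.46304050; N(-d2) = 0.61685200
P = 30.8600 * 0.96850658 * 0.61685200 - 28.7200 * 1.00000000 * 0.46304050 = 5.1380


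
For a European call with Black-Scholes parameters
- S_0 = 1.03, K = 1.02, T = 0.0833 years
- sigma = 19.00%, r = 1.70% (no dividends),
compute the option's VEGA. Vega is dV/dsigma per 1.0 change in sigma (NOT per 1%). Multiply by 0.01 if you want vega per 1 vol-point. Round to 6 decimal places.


Answer: Vega = 0.115469

Derivation:
d1 = 0.2311535913; d2 = 0.1763162865
phi(d1) = 0.3884252538; exp(-qT) = 1.0000000000; exp(-rT) = 0.9985849022
Vega = S * exp(-qT) * phi(d1) * sqrt(T) = 1.0300 * 1.0000000000 * 0.3884252538 * 0.2886173938 = 0.115469


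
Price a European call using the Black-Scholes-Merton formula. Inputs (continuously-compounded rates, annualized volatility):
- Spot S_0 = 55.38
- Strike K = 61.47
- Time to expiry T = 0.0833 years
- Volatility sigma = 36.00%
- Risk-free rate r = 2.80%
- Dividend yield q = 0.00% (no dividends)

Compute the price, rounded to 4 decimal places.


Answer: Price = 0.5219

Derivation:
d1 = (ln(S/K) + (r - q + 0.5*sigma^2) * T) / (sigma * sqrt(T)) = -0.92972464
d2 = d1 - sigma * sqrt(T) = -1.03362690
exp(-rT) = 0.99767032; exp(-qT) = 1.00000000
C = S_0 * exp(-qT) * N(d1) - K * exp(-rT) * N(d2)
N(d1) = 0.17625684; N(d2) = 0.15065531
C = 55.3800 * 1.00000000 * 0.17625684 - 61.4700 * 0.99767032 * 0.15065531 = 0.5219


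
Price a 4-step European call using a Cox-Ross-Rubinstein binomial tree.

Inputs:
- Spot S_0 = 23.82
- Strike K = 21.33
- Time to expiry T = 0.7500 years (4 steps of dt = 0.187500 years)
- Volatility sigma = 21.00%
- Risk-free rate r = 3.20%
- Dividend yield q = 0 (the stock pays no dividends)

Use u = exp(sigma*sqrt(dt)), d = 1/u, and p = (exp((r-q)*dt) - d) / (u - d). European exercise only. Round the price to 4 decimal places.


Answer: Price = V(0,0) = 3.6079

Derivation:
dt = T/N = 0.187500
u = exp(sigma*sqrt(dt)) = 1.095195; d = 1/u = 0.913079
p = (exp((r-q)*dt) - d) / (u - d) = 0.510328
Discount per step: exp(-r*dt) = 0.994018
Stock lattice S(k, i) with i counting down-moves:
  k=0: S(0,0) = 23.8200
  k=1: S(1,0) = 26.0876; S(1,1) = 21.7495
  k=2: S(2,0) = 28.5710; S(2,1) = 23.8200; S(2,2) = 19.8591
  k=3: S(3,0) = 31.2908; S(3,1) = 26.0876; S(3,2) = 21.7495; S(3,3) = 18.1329
  k=4: S(4,0) = 34.2695; S(4,1) = 28.5710; S(4,2) = 23.8200; S(4,3) = 19.8591; S(4,4) = 16.5568
Terminal payoffs V(N, i) = max(S_T - K, 0):
  V(4,0) = 12.939517; V(4,1) = 7.240962; V(4,2) = 2.490000; V(4,3) = 0.000000; V(4,4) = 0.000000
Backward induction: V(k, i) = exp(-r*dt) * [p * V(k+1, i) + (1-p) * V(k+1, i+1)].
  V(3,0) = exp(-r*dt) * [p*12.939517 + (1-p)*7.240962] = 10.088379
  V(3,1) = exp(-r*dt) * [p*7.240962 + (1-p)*2.490000] = 4.885148
  V(3,2) = exp(-r*dt) * [p*2.490000 + (1-p)*0.000000] = 1.263114
  V(3,3) = exp(-r*dt) * [p*0.000000 + (1-p)*0.000000] = 0.000000
  V(2,0) = exp(-r*dt) * [p*10.088379 + (1-p)*4.885148] = 7.495393
  V(2,1) = exp(-r*dt) * [p*4.885148 + (1-p)*1.263114] = 3.092924
  V(2,2) = exp(-r*dt) * [p*1.263114 + (1-p)*0.000000] = 0.640746
  V(1,0) = exp(-r*dt) * [p*7.495393 + (1-p)*3.092924] = 5.307683
  V(1,1) = exp(-r*dt) * [p*3.092924 + (1-p)*0.640746] = 1.880841
  V(0,0) = exp(-r*dt) * [p*5.307683 + (1-p)*1.880841] = 3.607940


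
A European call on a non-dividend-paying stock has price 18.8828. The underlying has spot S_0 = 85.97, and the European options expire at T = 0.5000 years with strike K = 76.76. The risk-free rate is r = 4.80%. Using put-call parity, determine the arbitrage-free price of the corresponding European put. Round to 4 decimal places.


Put-call parity: C - P = S_0 * exp(-qT) - K * exp(-rT).
S_0 * exp(-qT) = 85.9700 * 1.00000000 = 85.97000000
K * exp(-rT) = 76.7600 * 0.97628571 = 74.93969108
P = C - S*exp(-qT) + K*exp(-rT)
P = 18.8828 - 85.97000000 + 74.93969108 = 7.8525

Answer: Put price = 7.8525


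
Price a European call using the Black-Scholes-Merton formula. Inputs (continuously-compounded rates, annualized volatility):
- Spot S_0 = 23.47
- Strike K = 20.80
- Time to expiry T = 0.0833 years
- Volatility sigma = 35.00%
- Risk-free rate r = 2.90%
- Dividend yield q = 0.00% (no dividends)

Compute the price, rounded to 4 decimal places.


d1 = (ln(S/K) + (r - q + 0.5*sigma^2) * T) / (sigma * sqrt(T)) = 1.26997443
d2 = d1 - sigma * sqrt(T) = 1.16895834
exp(-rT) = 0.99758722; exp(-qT) = 1.00000000
C = S_0 * exp(-qT) * N(d1) - K * exp(-rT) * N(d2)
N(d1) = 0.89795313; N(d2) = 0.87878979
C = 23.4700 * 1.00000000 * 0.89795313 - 20.8000 * 0.99758722 * 0.87878979 = 2.8402

Answer: Price = 2.8402


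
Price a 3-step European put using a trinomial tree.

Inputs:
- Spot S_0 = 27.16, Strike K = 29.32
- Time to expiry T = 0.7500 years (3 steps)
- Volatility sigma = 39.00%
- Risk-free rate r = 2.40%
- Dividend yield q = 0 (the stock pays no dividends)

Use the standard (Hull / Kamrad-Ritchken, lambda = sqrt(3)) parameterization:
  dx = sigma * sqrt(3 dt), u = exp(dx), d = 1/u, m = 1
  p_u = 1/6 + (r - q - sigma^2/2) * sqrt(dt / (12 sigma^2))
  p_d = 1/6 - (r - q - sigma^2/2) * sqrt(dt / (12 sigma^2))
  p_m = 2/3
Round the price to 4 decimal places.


Answer: Price = V(0,0) = 4.6071

Derivation:
dt = T/N = 0.250000; dx = sigma*sqrt(3*dt) = 0.337750
u = exp(dx) = 1.401790; d = 1/u = 0.713374
p_u = 0.147403, p_m = 0.666667, p_d = 0.185930
Discount per step: exp(-r*dt) = 0.994018
Stock lattice S(k, j) with j the centered position index:
  k=0: S(0,+0) = 27.1600
  k=1: S(1,-1) = 19.3752; S(1,+0) = 27.1600; S(1,+1) = 38.0726
  k=2: S(2,-2) = 13.8218; S(2,-1) = 19.3752; S(2,+0) = 27.1600; S(2,+1) = 38.0726; S(2,+2) = 53.3698
  k=3: S(3,-3) = 9.8601; S(3,-2) = 13.8218; S(3,-1) = 19.3752; S(3,+0) = 27.1600; S(3,+1) = 38.0726; S(3,+2) = 53.3698; S(3,+3) = 74.8133
Terminal payoffs V(N, j) = max(K - S_T, 0):
  V(3,-3) = 19.459907; V(3,-2) = 15.498222; V(3,-1) = 9.944771; V(3,+0) = 2.160000; V(3,+1) = 0.000000; V(3,+2) = 0.000000; V(3,+3) = 0.000000
Backward induction: V(k, j) = exp(-r*dt) * [p_u * V(k+1, j+1) + p_m * V(k+1, j) + p_d * V(k+1, j-1)]
  V(2,-2) = exp(-r*dt) * [p_u*9.944771 + p_m*15.498222 + p_d*19.459907] = 15.324002
  V(2,-1) = exp(-r*dt) * [p_u*2.160000 + p_m*9.944771 + p_d*15.498222] = 9.771023
  V(2,+0) = exp(-r*dt) * [p_u*0.000000 + p_m*2.160000 + p_d*9.944771] = 3.269358
  V(2,+1) = exp(-r*dt) * [p_u*0.000000 + p_m*0.000000 + p_d*2.160000] = 0.399207
  V(2,+2) = exp(-r*dt) * [p_u*0.000000 + p_m*0.000000 + p_d*0.000000] = 0.000000
  V(1,-1) = exp(-r*dt) * [p_u*3.269358 + p_m*9.771023 + p_d*15.324002] = 9.786230
  V(1,+0) = exp(-r*dt) * [p_u*0.399207 + p_m*3.269358 + p_d*9.771023] = 4.030886
  V(1,+1) = exp(-r*dt) * [p_u*0.000000 + p_m*0.399207 + p_d*3.269358] = 0.868782
  V(0,+0) = exp(-r*dt) * [p_u*0.868782 + p_m*4.030886 + p_d*9.786230] = 4.607148


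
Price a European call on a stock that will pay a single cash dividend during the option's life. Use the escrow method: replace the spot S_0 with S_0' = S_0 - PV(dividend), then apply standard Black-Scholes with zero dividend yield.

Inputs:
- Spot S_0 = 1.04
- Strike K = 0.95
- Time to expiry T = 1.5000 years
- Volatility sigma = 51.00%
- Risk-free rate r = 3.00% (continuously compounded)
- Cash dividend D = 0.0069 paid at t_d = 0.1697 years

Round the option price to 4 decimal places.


Answer: Price = 0.3054

Derivation:
PV(D) = D * exp(-r * t_d) = 0.0069 * 0.99492194 = 0.00686496
S_0' = S_0 - PV(D) = 1.0400 - 0.00686496 = 1.03313504
d1 = (ln(S_0'/K) + (r + sigma^2/2)*T) / (sigma*sqrt(T)) = 0.51866136
d2 = d1 - sigma*sqrt(T) = -0.10595852
exp(-rT) = 0.95599748
N(d1) = 0.69800155; N(d2) = 0.45780763
C = S_0' * N(d1) - K * exp(-rT) * N(d2) = 1.03313504 * 0.69800155 - 0.9500 * 0.95599748 * 0.45780763 = 0.3054


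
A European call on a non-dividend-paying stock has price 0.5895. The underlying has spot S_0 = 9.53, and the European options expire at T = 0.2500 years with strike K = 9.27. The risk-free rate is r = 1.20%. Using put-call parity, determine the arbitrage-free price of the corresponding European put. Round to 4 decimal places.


Put-call parity: C - P = S_0 * exp(-qT) - K * exp(-rT).
S_0 * exp(-qT) = 9.5300 * 1.00000000 = 9.53000000
K * exp(-rT) = 9.2700 * 0.99700450 = 9.24223167
P = C - S*exp(-qT) + K*exp(-rT)
P = 0.5895 - 9.53000000 + 9.24223167 = 0.3017

Answer: Put price = 0.3017


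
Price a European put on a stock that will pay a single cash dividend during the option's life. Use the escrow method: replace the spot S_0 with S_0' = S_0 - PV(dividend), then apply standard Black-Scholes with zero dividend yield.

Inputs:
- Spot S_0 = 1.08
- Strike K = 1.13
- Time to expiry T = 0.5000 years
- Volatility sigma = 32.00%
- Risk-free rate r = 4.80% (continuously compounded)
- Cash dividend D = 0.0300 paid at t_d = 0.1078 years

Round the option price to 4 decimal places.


PV(D) = D * exp(-r * t_d) = 0.0300 * 0.99483896 = 0.02984517
S_0' = S_0 - PV(D) = 1.0800 - 0.02984517 = 1.05015483
d1 = (ln(S_0'/K) + (r + sigma^2/2)*T) / (sigma*sqrt(T)) = -0.10465190
d2 = d1 - sigma*sqrt(T) = -0.33092607
exp(-rT) = 0.97628571
N(-d1) = 0.54167398; N(-d2) = 0.62964983
P = K * exp(-rT) * N(-d2) - S_0' * N(-d1) = 1.1300 * 0.97628571 * 0.62964983 - 1.05015483 * 0.54167398 = 0.1258

Answer: Price = 0.1258


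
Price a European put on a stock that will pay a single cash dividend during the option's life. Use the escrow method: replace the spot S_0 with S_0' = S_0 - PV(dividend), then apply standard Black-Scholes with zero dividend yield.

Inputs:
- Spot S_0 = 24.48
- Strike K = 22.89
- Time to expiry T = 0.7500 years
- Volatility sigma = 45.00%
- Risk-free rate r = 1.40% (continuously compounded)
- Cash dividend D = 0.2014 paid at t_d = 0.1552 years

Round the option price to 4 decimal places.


Answer: Price = 2.8677

Derivation:
PV(D) = D * exp(-r * t_d) = 0.2014 * 0.99782956 = 0.20096287
S_0' = S_0 - PV(D) = 24.4800 - 0.20096287 = 24.27903713
d1 = (ln(S_0'/K) + (r + sigma^2/2)*T) / (sigma*sqrt(T)) = 0.37297000
d2 = d1 - sigma*sqrt(T) = -0.01674143
exp(-rT) = 0.98955493
N(-d1) = 0.35458538; N(-d2) = 0.50667855
P = K * exp(-rT) * N(-d2) - S_0' * N(-d1) = 22.8900 * 0.98955493 * 0.50667855 - 24.27903713 * 0.35458538 = 2.8677


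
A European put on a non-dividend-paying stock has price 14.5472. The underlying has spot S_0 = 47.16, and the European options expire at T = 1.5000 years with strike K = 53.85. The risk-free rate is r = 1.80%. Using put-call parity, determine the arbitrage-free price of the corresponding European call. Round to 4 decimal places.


Answer: Call price = 9.2917

Derivation:
Put-call parity: C - P = S_0 * exp(-qT) - K * exp(-rT).
S_0 * exp(-qT) = 47.1600 * 1.00000000 = 47.16000000
K * exp(-rT) = 53.8500 * 0.97336124 = 52.41550286
C = P + S*exp(-qT) - K*exp(-rT)
C = 14.5472 + 47.16000000 - 52.41550286 = 9.2917
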